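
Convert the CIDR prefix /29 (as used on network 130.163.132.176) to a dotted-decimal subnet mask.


/29 means 29 network bits, 3 host bits
Binary: 11111111111111111111111111111000
Mask: 255.255.255.248


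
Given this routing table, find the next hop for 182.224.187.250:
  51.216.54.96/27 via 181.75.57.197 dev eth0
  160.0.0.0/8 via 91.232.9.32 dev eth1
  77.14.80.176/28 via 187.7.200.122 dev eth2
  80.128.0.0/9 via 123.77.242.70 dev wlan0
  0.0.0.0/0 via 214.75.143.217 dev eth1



Longest prefix match for 182.224.187.250:
  /27 51.216.54.96: no
  /8 160.0.0.0: no
  /28 77.14.80.176: no
  /9 80.128.0.0: no
  /0 0.0.0.0: MATCH
Selected: next-hop 214.75.143.217 via eth1 (matched /0)


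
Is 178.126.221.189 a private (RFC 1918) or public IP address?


RFC 1918 private ranges:
  10.0.0.0/8 (10.0.0.0 - 10.255.255.255)
  172.16.0.0/12 (172.16.0.0 - 172.31.255.255)
  192.168.0.0/16 (192.168.0.0 - 192.168.255.255)
Public (not in any RFC 1918 range)


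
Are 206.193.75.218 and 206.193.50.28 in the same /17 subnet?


Mask: 255.255.128.0
206.193.75.218 AND mask = 206.193.0.0
206.193.50.28 AND mask = 206.193.0.0
Yes, same subnet (206.193.0.0)


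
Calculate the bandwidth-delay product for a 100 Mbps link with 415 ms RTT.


BDP = bandwidth * RTT
= 100 Mbps * 415 ms
= 100 * 1e6 * 415 / 1000 bits
= 41500000 bits
= 5187500 bytes
= 5065.918 KB
BDP = 41500000 bits (5187500 bytes)


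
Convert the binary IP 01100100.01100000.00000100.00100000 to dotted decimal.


01100100 = 100
01100000 = 96
00000100 = 4
00100000 = 32
IP: 100.96.4.32


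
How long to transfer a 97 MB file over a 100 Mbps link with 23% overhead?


Effective throughput = 100 * (1 - 23/100) = 77 Mbps
File size in Mb = 97 * 8 = 776 Mb
Time = 776 / 77
Time = 10.0779 seconds


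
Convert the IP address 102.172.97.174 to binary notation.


102 = 01100110
172 = 10101100
97 = 01100001
174 = 10101110
Binary: 01100110.10101100.01100001.10101110


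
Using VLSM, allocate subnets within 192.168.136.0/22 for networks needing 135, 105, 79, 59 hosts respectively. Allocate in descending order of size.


135 hosts -> /24 (254 usable): 192.168.136.0/24
105 hosts -> /25 (126 usable): 192.168.137.0/25
79 hosts -> /25 (126 usable): 192.168.137.128/25
59 hosts -> /26 (62 usable): 192.168.138.0/26
Allocation: 192.168.136.0/24 (135 hosts, 254 usable); 192.168.137.0/25 (105 hosts, 126 usable); 192.168.137.128/25 (79 hosts, 126 usable); 192.168.138.0/26 (59 hosts, 62 usable)


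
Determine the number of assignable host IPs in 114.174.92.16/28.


Host bits = 32 - 28 = 4
Total addresses = 2^4 = 16
Usable = total - 2 (network and broadcast)
Usable hosts: 14


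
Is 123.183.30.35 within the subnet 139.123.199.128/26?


Subnet network: 139.123.199.128
Test IP AND mask: 123.183.30.0
No, 123.183.30.35 is not in 139.123.199.128/26


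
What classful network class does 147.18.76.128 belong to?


First octet: 147
Binary: 10010011
10xxxxxx -> Class B (128-191)
Class B, default mask 255.255.0.0 (/16)


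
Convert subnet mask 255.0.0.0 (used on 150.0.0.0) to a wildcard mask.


Subnet mask: 255.0.0.0
Wildcard = 255.255.255.255 - subnet mask
255 - 255 = 0
255 - 0 = 255
255 - 0 = 255
255 - 0 = 255
Wildcard: 0.255.255.255


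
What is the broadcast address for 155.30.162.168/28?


Network: 155.30.162.160/28
Host bits = 4
Set all host bits to 1:
Broadcast: 155.30.162.175


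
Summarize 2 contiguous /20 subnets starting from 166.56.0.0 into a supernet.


Original prefix: /20
Number of subnets: 2 = 2^1
New prefix = 20 - 1 = 19
Supernet: 166.56.0.0/19


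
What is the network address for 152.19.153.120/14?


IP:   10011000.00010011.10011001.01111000
Mask: 11111111.11111100.00000000.00000000
AND operation:
Net:  10011000.00010000.00000000.00000000
Network: 152.16.0.0/14


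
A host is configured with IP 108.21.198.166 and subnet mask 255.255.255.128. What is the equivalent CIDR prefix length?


Binary: 11111111.11111111.11111111.10000000
Count leading 1s
Prefix: /25


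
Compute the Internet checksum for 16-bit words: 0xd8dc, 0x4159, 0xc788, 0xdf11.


Sum all words (with carry folding):
+ 0xd8dc = 0xd8dc
+ 0x4159 = 0x1a36
+ 0xc788 = 0xe1be
+ 0xdf11 = 0xc0d0
One's complement: ~0xc0d0
Checksum = 0x3f2f


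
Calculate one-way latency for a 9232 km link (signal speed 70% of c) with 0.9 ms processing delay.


Speed = 0.7 * 3e5 km/s = 210000 km/s
Propagation delay = 9232 / 210000 = 0.044 s = 43.9619 ms
Processing delay = 0.9 ms
Total one-way latency = 44.8619 ms


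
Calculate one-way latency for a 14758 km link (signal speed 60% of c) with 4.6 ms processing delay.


Speed = 0.6 * 3e5 km/s = 180000 km/s
Propagation delay = 14758 / 180000 = 0.082 s = 81.9889 ms
Processing delay = 4.6 ms
Total one-way latency = 86.5889 ms


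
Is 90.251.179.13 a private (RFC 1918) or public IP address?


RFC 1918 private ranges:
  10.0.0.0/8 (10.0.0.0 - 10.255.255.255)
  172.16.0.0/12 (172.16.0.0 - 172.31.255.255)
  192.168.0.0/16 (192.168.0.0 - 192.168.255.255)
Public (not in any RFC 1918 range)


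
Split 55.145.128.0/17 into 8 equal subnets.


New prefix = 17 + 3 = 20
Each subnet has 4096 addresses
  55.145.128.0/20
  55.145.144.0/20
  55.145.160.0/20
  55.145.176.0/20
  55.145.192.0/20
  55.145.208.0/20
  55.145.224.0/20
  55.145.240.0/20
Subnets: 55.145.128.0/20, 55.145.144.0/20, 55.145.160.0/20, 55.145.176.0/20, 55.145.192.0/20, 55.145.208.0/20, 55.145.224.0/20, 55.145.240.0/20


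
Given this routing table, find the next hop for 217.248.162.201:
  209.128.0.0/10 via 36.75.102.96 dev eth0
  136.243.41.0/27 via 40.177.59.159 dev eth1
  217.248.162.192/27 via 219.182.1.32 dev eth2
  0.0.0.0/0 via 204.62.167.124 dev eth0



Longest prefix match for 217.248.162.201:
  /10 209.128.0.0: no
  /27 136.243.41.0: no
  /27 217.248.162.192: MATCH
  /0 0.0.0.0: MATCH
Selected: next-hop 219.182.1.32 via eth2 (matched /27)


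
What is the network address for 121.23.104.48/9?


IP:   01111001.00010111.01101000.00110000
Mask: 11111111.10000000.00000000.00000000
AND operation:
Net:  01111001.00000000.00000000.00000000
Network: 121.0.0.0/9


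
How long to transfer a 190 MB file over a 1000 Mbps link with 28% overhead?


Effective throughput = 1000 * (1 - 28/100) = 720 Mbps
File size in Mb = 190 * 8 = 1520 Mb
Time = 1520 / 720
Time = 2.1111 seconds


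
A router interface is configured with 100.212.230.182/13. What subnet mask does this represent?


/13 means 13 network bits, 19 host bits
Binary: 11111111111110000000000000000000
Mask: 255.248.0.0


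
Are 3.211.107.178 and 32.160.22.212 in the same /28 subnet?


Mask: 255.255.255.240
3.211.107.178 AND mask = 3.211.107.176
32.160.22.212 AND mask = 32.160.22.208
No, different subnets (3.211.107.176 vs 32.160.22.208)


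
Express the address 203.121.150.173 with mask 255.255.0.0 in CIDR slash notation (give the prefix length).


Binary: 11111111.11111111.00000000.00000000
Count leading 1s
Prefix: /16


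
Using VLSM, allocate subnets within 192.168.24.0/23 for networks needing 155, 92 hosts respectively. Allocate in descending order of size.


155 hosts -> /24 (254 usable): 192.168.24.0/24
92 hosts -> /25 (126 usable): 192.168.25.0/25
Allocation: 192.168.24.0/24 (155 hosts, 254 usable); 192.168.25.0/25 (92 hosts, 126 usable)


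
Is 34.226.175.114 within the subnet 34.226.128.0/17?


Subnet network: 34.226.128.0
Test IP AND mask: 34.226.128.0
Yes, 34.226.175.114 is in 34.226.128.0/17


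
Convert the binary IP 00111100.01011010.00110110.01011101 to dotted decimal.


00111100 = 60
01011010 = 90
00110110 = 54
01011101 = 93
IP: 60.90.54.93


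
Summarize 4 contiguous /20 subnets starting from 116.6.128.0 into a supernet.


Original prefix: /20
Number of subnets: 4 = 2^2
New prefix = 20 - 2 = 18
Supernet: 116.6.128.0/18


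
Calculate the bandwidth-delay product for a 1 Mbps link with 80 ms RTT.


BDP = bandwidth * RTT
= 1 Mbps * 80 ms
= 1 * 1e6 * 80 / 1000 bits
= 80000 bits
= 10000 bytes
= 9.7656 KB
BDP = 80000 bits (10000 bytes)


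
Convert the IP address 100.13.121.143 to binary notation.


100 = 01100100
13 = 00001101
121 = 01111001
143 = 10001111
Binary: 01100100.00001101.01111001.10001111


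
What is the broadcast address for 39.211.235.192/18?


Network: 39.211.192.0/18
Host bits = 14
Set all host bits to 1:
Broadcast: 39.211.255.255


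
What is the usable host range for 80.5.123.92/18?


Network: 80.5.64.0
Broadcast: 80.5.127.255
First usable = network + 1
Last usable = broadcast - 1
Range: 80.5.64.1 to 80.5.127.254


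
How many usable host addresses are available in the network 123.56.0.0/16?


Host bits = 32 - 16 = 16
Total addresses = 2^16 = 65536
Usable = total - 2 (network and broadcast)
Usable hosts: 65534


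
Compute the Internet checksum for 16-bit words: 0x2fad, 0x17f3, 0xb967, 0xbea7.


Sum all words (with carry folding):
+ 0x2fad = 0x2fad
+ 0x17f3 = 0x47a0
+ 0xb967 = 0x0108
+ 0xbea7 = 0xbfaf
One's complement: ~0xbfaf
Checksum = 0x4050


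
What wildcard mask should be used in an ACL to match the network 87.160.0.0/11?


Subnet mask: 255.224.0.0
Wildcard = 255.255.255.255 - subnet mask
255 - 255 = 0
255 - 224 = 31
255 - 0 = 255
255 - 0 = 255
Wildcard: 0.31.255.255


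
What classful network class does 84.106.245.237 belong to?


First octet: 84
Binary: 01010100
0xxxxxxx -> Class A (1-126)
Class A, default mask 255.0.0.0 (/8)


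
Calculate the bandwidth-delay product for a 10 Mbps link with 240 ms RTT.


BDP = bandwidth * RTT
= 10 Mbps * 240 ms
= 10 * 1e6 * 240 / 1000 bits
= 2400000 bits
= 300000 bytes
= 292.9688 KB
BDP = 2400000 bits (300000 bytes)


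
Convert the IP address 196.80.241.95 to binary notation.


196 = 11000100
80 = 01010000
241 = 11110001
95 = 01011111
Binary: 11000100.01010000.11110001.01011111


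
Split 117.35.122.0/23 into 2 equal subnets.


New prefix = 23 + 1 = 24
Each subnet has 256 addresses
  117.35.122.0/24
  117.35.123.0/24
Subnets: 117.35.122.0/24, 117.35.123.0/24


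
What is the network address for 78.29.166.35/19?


IP:   01001110.00011101.10100110.00100011
Mask: 11111111.11111111.11100000.00000000
AND operation:
Net:  01001110.00011101.10100000.00000000
Network: 78.29.160.0/19


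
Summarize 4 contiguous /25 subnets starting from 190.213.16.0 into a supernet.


Original prefix: /25
Number of subnets: 4 = 2^2
New prefix = 25 - 2 = 23
Supernet: 190.213.16.0/23


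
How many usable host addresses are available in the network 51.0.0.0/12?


Host bits = 32 - 12 = 20
Total addresses = 2^20 = 1048576
Usable = total - 2 (network and broadcast)
Usable hosts: 1048574


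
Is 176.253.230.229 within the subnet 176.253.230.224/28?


Subnet network: 176.253.230.224
Test IP AND mask: 176.253.230.224
Yes, 176.253.230.229 is in 176.253.230.224/28


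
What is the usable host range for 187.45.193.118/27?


Network: 187.45.193.96
Broadcast: 187.45.193.127
First usable = network + 1
Last usable = broadcast - 1
Range: 187.45.193.97 to 187.45.193.126


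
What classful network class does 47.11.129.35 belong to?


First octet: 47
Binary: 00101111
0xxxxxxx -> Class A (1-126)
Class A, default mask 255.0.0.0 (/8)


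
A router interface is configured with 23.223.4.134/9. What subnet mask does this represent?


/9 means 9 network bits, 23 host bits
Binary: 11111111100000000000000000000000
Mask: 255.128.0.0


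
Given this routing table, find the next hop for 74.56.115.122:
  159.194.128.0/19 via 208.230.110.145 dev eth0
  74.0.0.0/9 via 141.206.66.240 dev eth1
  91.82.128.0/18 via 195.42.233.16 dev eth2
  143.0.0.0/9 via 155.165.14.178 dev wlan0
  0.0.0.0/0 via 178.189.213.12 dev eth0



Longest prefix match for 74.56.115.122:
  /19 159.194.128.0: no
  /9 74.0.0.0: MATCH
  /18 91.82.128.0: no
  /9 143.0.0.0: no
  /0 0.0.0.0: MATCH
Selected: next-hop 141.206.66.240 via eth1 (matched /9)


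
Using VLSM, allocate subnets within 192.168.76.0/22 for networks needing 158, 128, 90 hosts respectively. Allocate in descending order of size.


158 hosts -> /24 (254 usable): 192.168.76.0/24
128 hosts -> /24 (254 usable): 192.168.77.0/24
90 hosts -> /25 (126 usable): 192.168.78.0/25
Allocation: 192.168.76.0/24 (158 hosts, 254 usable); 192.168.77.0/24 (128 hosts, 254 usable); 192.168.78.0/25 (90 hosts, 126 usable)


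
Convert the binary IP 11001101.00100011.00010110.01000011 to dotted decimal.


11001101 = 205
00100011 = 35
00010110 = 22
01000011 = 67
IP: 205.35.22.67


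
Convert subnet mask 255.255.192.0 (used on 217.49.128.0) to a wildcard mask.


Subnet mask: 255.255.192.0
Wildcard = 255.255.255.255 - subnet mask
255 - 255 = 0
255 - 255 = 0
255 - 192 = 63
255 - 0 = 255
Wildcard: 0.0.63.255


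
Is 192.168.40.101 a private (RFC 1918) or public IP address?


RFC 1918 private ranges:
  10.0.0.0/8 (10.0.0.0 - 10.255.255.255)
  172.16.0.0/12 (172.16.0.0 - 172.31.255.255)
  192.168.0.0/16 (192.168.0.0 - 192.168.255.255)
Private (in 192.168.0.0/16)


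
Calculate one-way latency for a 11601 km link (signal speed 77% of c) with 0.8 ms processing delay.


Speed = 0.77 * 3e5 km/s = 231000 km/s
Propagation delay = 11601 / 231000 = 0.0502 s = 50.2208 ms
Processing delay = 0.8 ms
Total one-way latency = 51.0208 ms


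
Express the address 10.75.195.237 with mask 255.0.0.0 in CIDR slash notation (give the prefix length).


Binary: 11111111.00000000.00000000.00000000
Count leading 1s
Prefix: /8


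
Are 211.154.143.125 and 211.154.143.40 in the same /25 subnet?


Mask: 255.255.255.128
211.154.143.125 AND mask = 211.154.143.0
211.154.143.40 AND mask = 211.154.143.0
Yes, same subnet (211.154.143.0)


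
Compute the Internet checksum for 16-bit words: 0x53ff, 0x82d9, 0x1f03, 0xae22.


Sum all words (with carry folding):
+ 0x53ff = 0x53ff
+ 0x82d9 = 0xd6d8
+ 0x1f03 = 0xf5db
+ 0xae22 = 0xa3fe
One's complement: ~0xa3fe
Checksum = 0x5c01


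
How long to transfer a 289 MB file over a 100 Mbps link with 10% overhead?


Effective throughput = 100 * (1 - 10/100) = 90 Mbps
File size in Mb = 289 * 8 = 2312 Mb
Time = 2312 / 90
Time = 25.6889 seconds


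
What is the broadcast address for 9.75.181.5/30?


Network: 9.75.181.4/30
Host bits = 2
Set all host bits to 1:
Broadcast: 9.75.181.7


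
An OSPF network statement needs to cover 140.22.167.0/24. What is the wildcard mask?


Subnet mask: 255.255.255.0
Wildcard = 255.255.255.255 - subnet mask
255 - 255 = 0
255 - 255 = 0
255 - 255 = 0
255 - 0 = 255
Wildcard: 0.0.0.255


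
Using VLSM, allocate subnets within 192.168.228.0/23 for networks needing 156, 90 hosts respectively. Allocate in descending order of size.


156 hosts -> /24 (254 usable): 192.168.228.0/24
90 hosts -> /25 (126 usable): 192.168.229.0/25
Allocation: 192.168.228.0/24 (156 hosts, 254 usable); 192.168.229.0/25 (90 hosts, 126 usable)


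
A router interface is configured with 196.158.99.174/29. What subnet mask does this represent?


/29 means 29 network bits, 3 host bits
Binary: 11111111111111111111111111111000
Mask: 255.255.255.248


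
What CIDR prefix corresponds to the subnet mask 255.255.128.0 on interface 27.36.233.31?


Binary: 11111111.11111111.10000000.00000000
Count leading 1s
Prefix: /17


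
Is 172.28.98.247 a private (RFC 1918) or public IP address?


RFC 1918 private ranges:
  10.0.0.0/8 (10.0.0.0 - 10.255.255.255)
  172.16.0.0/12 (172.16.0.0 - 172.31.255.255)
  192.168.0.0/16 (192.168.0.0 - 192.168.255.255)
Private (in 172.16.0.0/12)


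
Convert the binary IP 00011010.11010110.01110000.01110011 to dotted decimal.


00011010 = 26
11010110 = 214
01110000 = 112
01110011 = 115
IP: 26.214.112.115


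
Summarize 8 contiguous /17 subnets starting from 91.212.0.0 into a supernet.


Original prefix: /17
Number of subnets: 8 = 2^3
New prefix = 17 - 3 = 14
Supernet: 91.212.0.0/14


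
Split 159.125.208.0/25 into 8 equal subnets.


New prefix = 25 + 3 = 28
Each subnet has 16 addresses
  159.125.208.0/28
  159.125.208.16/28
  159.125.208.32/28
  159.125.208.48/28
  159.125.208.64/28
  159.125.208.80/28
  159.125.208.96/28
  159.125.208.112/28
Subnets: 159.125.208.0/28, 159.125.208.16/28, 159.125.208.32/28, 159.125.208.48/28, 159.125.208.64/28, 159.125.208.80/28, 159.125.208.96/28, 159.125.208.112/28


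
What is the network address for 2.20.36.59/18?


IP:   00000010.00010100.00100100.00111011
Mask: 11111111.11111111.11000000.00000000
AND operation:
Net:  00000010.00010100.00000000.00000000
Network: 2.20.0.0/18


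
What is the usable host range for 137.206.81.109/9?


Network: 137.128.0.0
Broadcast: 137.255.255.255
First usable = network + 1
Last usable = broadcast - 1
Range: 137.128.0.1 to 137.255.255.254


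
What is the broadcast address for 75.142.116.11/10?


Network: 75.128.0.0/10
Host bits = 22
Set all host bits to 1:
Broadcast: 75.191.255.255


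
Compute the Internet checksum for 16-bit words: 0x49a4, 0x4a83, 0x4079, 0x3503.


Sum all words (with carry folding):
+ 0x49a4 = 0x49a4
+ 0x4a83 = 0x9427
+ 0x4079 = 0xd4a0
+ 0x3503 = 0x09a4
One's complement: ~0x09a4
Checksum = 0xf65b


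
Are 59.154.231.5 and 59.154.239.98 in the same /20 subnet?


Mask: 255.255.240.0
59.154.231.5 AND mask = 59.154.224.0
59.154.239.98 AND mask = 59.154.224.0
Yes, same subnet (59.154.224.0)


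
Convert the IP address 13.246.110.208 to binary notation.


13 = 00001101
246 = 11110110
110 = 01101110
208 = 11010000
Binary: 00001101.11110110.01101110.11010000


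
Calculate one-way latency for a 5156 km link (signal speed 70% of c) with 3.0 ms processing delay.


Speed = 0.7 * 3e5 km/s = 210000 km/s
Propagation delay = 5156 / 210000 = 0.0246 s = 24.5524 ms
Processing delay = 3.0 ms
Total one-way latency = 27.5524 ms


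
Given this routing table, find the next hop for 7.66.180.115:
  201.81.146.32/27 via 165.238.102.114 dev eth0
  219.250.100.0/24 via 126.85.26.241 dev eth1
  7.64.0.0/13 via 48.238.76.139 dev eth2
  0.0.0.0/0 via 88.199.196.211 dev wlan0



Longest prefix match for 7.66.180.115:
  /27 201.81.146.32: no
  /24 219.250.100.0: no
  /13 7.64.0.0: MATCH
  /0 0.0.0.0: MATCH
Selected: next-hop 48.238.76.139 via eth2 (matched /13)


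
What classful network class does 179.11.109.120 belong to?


First octet: 179
Binary: 10110011
10xxxxxx -> Class B (128-191)
Class B, default mask 255.255.0.0 (/16)


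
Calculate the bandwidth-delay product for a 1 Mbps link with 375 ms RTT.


BDP = bandwidth * RTT
= 1 Mbps * 375 ms
= 1 * 1e6 * 375 / 1000 bits
= 375000 bits
= 46875 bytes
= 45.7764 KB
BDP = 375000 bits (46875 bytes)


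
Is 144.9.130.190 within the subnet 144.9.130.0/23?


Subnet network: 144.9.130.0
Test IP AND mask: 144.9.130.0
Yes, 144.9.130.190 is in 144.9.130.0/23


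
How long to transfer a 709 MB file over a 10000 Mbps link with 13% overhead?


Effective throughput = 10000 * (1 - 13/100) = 8700 Mbps
File size in Mb = 709 * 8 = 5672 Mb
Time = 5672 / 8700
Time = 0.652 seconds


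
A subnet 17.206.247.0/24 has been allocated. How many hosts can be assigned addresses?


Host bits = 32 - 24 = 8
Total addresses = 2^8 = 256
Usable = total - 2 (network and broadcast)
Usable hosts: 254


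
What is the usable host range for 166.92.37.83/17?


Network: 166.92.0.0
Broadcast: 166.92.127.255
First usable = network + 1
Last usable = broadcast - 1
Range: 166.92.0.1 to 166.92.127.254


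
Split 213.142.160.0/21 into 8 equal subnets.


New prefix = 21 + 3 = 24
Each subnet has 256 addresses
  213.142.160.0/24
  213.142.161.0/24
  213.142.162.0/24
  213.142.163.0/24
  213.142.164.0/24
  213.142.165.0/24
  213.142.166.0/24
  213.142.167.0/24
Subnets: 213.142.160.0/24, 213.142.161.0/24, 213.142.162.0/24, 213.142.163.0/24, 213.142.164.0/24, 213.142.165.0/24, 213.142.166.0/24, 213.142.167.0/24


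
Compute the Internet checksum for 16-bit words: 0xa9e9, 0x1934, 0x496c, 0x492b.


Sum all words (with carry folding):
+ 0xa9e9 = 0xa9e9
+ 0x1934 = 0xc31d
+ 0x496c = 0x0c8a
+ 0x492b = 0x55b5
One's complement: ~0x55b5
Checksum = 0xaa4a


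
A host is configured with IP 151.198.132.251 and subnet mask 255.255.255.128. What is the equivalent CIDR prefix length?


Binary: 11111111.11111111.11111111.10000000
Count leading 1s
Prefix: /25


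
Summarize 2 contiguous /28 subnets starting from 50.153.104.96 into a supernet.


Original prefix: /28
Number of subnets: 2 = 2^1
New prefix = 28 - 1 = 27
Supernet: 50.153.104.96/27


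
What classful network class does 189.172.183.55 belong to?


First octet: 189
Binary: 10111101
10xxxxxx -> Class B (128-191)
Class B, default mask 255.255.0.0 (/16)


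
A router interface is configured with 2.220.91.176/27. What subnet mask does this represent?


/27 means 27 network bits, 5 host bits
Binary: 11111111111111111111111111100000
Mask: 255.255.255.224


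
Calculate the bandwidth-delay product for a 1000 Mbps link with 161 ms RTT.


BDP = bandwidth * RTT
= 1000 Mbps * 161 ms
= 1000 * 1e6 * 161 / 1000 bits
= 161000000 bits
= 20125000 bytes
= 19653.3203 KB
BDP = 161000000 bits (20125000 bytes)


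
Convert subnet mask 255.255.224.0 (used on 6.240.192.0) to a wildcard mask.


Subnet mask: 255.255.224.0
Wildcard = 255.255.255.255 - subnet mask
255 - 255 = 0
255 - 255 = 0
255 - 224 = 31
255 - 0 = 255
Wildcard: 0.0.31.255


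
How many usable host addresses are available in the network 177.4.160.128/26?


Host bits = 32 - 26 = 6
Total addresses = 2^6 = 64
Usable = total - 2 (network and broadcast)
Usable hosts: 62


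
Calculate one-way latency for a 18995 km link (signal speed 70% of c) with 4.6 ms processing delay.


Speed = 0.7 * 3e5 km/s = 210000 km/s
Propagation delay = 18995 / 210000 = 0.0905 s = 90.4524 ms
Processing delay = 4.6 ms
Total one-way latency = 95.0524 ms


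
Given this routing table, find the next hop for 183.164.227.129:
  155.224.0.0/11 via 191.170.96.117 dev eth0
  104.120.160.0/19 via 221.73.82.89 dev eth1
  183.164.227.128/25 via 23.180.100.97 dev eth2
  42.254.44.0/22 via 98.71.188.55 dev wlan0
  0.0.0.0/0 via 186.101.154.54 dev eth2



Longest prefix match for 183.164.227.129:
  /11 155.224.0.0: no
  /19 104.120.160.0: no
  /25 183.164.227.128: MATCH
  /22 42.254.44.0: no
  /0 0.0.0.0: MATCH
Selected: next-hop 23.180.100.97 via eth2 (matched /25)


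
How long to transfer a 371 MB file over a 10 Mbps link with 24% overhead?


Effective throughput = 10 * (1 - 24/100) = 7.6 Mbps
File size in Mb = 371 * 8 = 2968 Mb
Time = 2968 / 7.6
Time = 390.5263 seconds


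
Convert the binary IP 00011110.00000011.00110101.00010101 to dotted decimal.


00011110 = 30
00000011 = 3
00110101 = 53
00010101 = 21
IP: 30.3.53.21


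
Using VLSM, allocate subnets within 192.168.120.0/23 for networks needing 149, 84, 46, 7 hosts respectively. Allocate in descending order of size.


149 hosts -> /24 (254 usable): 192.168.120.0/24
84 hosts -> /25 (126 usable): 192.168.121.0/25
46 hosts -> /26 (62 usable): 192.168.121.128/26
7 hosts -> /28 (14 usable): 192.168.121.192/28
Allocation: 192.168.120.0/24 (149 hosts, 254 usable); 192.168.121.0/25 (84 hosts, 126 usable); 192.168.121.128/26 (46 hosts, 62 usable); 192.168.121.192/28 (7 hosts, 14 usable)


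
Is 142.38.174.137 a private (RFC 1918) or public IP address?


RFC 1918 private ranges:
  10.0.0.0/8 (10.0.0.0 - 10.255.255.255)
  172.16.0.0/12 (172.16.0.0 - 172.31.255.255)
  192.168.0.0/16 (192.168.0.0 - 192.168.255.255)
Public (not in any RFC 1918 range)


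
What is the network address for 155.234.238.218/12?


IP:   10011011.11101010.11101110.11011010
Mask: 11111111.11110000.00000000.00000000
AND operation:
Net:  10011011.11100000.00000000.00000000
Network: 155.224.0.0/12


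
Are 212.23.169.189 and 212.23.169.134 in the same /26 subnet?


Mask: 255.255.255.192
212.23.169.189 AND mask = 212.23.169.128
212.23.169.134 AND mask = 212.23.169.128
Yes, same subnet (212.23.169.128)


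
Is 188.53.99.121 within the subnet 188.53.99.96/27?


Subnet network: 188.53.99.96
Test IP AND mask: 188.53.99.96
Yes, 188.53.99.121 is in 188.53.99.96/27


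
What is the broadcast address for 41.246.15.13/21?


Network: 41.246.8.0/21
Host bits = 11
Set all host bits to 1:
Broadcast: 41.246.15.255


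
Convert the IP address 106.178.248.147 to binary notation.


106 = 01101010
178 = 10110010
248 = 11111000
147 = 10010011
Binary: 01101010.10110010.11111000.10010011


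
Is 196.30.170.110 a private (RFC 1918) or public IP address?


RFC 1918 private ranges:
  10.0.0.0/8 (10.0.0.0 - 10.255.255.255)
  172.16.0.0/12 (172.16.0.0 - 172.31.255.255)
  192.168.0.0/16 (192.168.0.0 - 192.168.255.255)
Public (not in any RFC 1918 range)


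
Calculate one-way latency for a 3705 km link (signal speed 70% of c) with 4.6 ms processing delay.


Speed = 0.7 * 3e5 km/s = 210000 km/s
Propagation delay = 3705 / 210000 = 0.0176 s = 17.6429 ms
Processing delay = 4.6 ms
Total one-way latency = 22.2429 ms


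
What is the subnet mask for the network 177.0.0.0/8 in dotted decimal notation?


/8 means 8 network bits, 24 host bits
Binary: 11111111000000000000000000000000
Mask: 255.0.0.0


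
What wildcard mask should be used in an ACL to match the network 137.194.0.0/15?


Subnet mask: 255.254.0.0
Wildcard = 255.255.255.255 - subnet mask
255 - 255 = 0
255 - 254 = 1
255 - 0 = 255
255 - 0 = 255
Wildcard: 0.1.255.255


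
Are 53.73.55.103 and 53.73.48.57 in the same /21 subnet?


Mask: 255.255.248.0
53.73.55.103 AND mask = 53.73.48.0
53.73.48.57 AND mask = 53.73.48.0
Yes, same subnet (53.73.48.0)


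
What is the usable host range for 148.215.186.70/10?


Network: 148.192.0.0
Broadcast: 148.255.255.255
First usable = network + 1
Last usable = broadcast - 1
Range: 148.192.0.1 to 148.255.255.254


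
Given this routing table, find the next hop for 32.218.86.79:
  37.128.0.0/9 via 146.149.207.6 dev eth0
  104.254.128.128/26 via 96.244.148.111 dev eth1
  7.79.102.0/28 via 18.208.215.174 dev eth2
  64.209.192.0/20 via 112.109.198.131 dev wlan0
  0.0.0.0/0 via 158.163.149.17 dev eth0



Longest prefix match for 32.218.86.79:
  /9 37.128.0.0: no
  /26 104.254.128.128: no
  /28 7.79.102.0: no
  /20 64.209.192.0: no
  /0 0.0.0.0: MATCH
Selected: next-hop 158.163.149.17 via eth0 (matched /0)


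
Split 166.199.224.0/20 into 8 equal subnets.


New prefix = 20 + 3 = 23
Each subnet has 512 addresses
  166.199.224.0/23
  166.199.226.0/23
  166.199.228.0/23
  166.199.230.0/23
  166.199.232.0/23
  166.199.234.0/23
  166.199.236.0/23
  166.199.238.0/23
Subnets: 166.199.224.0/23, 166.199.226.0/23, 166.199.228.0/23, 166.199.230.0/23, 166.199.232.0/23, 166.199.234.0/23, 166.199.236.0/23, 166.199.238.0/23


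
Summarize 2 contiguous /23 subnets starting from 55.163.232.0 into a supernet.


Original prefix: /23
Number of subnets: 2 = 2^1
New prefix = 23 - 1 = 22
Supernet: 55.163.232.0/22


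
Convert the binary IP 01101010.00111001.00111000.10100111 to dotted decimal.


01101010 = 106
00111001 = 57
00111000 = 56
10100111 = 167
IP: 106.57.56.167


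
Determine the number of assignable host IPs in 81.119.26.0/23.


Host bits = 32 - 23 = 9
Total addresses = 2^9 = 512
Usable = total - 2 (network and broadcast)
Usable hosts: 510


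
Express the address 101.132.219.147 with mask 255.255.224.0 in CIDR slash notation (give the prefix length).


Binary: 11111111.11111111.11100000.00000000
Count leading 1s
Prefix: /19


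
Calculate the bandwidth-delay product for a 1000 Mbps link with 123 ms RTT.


BDP = bandwidth * RTT
= 1000 Mbps * 123 ms
= 1000 * 1e6 * 123 / 1000 bits
= 123000000 bits
= 15375000 bytes
= 15014.6484 KB
BDP = 123000000 bits (15375000 bytes)


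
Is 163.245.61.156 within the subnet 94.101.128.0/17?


Subnet network: 94.101.128.0
Test IP AND mask: 163.245.0.0
No, 163.245.61.156 is not in 94.101.128.0/17


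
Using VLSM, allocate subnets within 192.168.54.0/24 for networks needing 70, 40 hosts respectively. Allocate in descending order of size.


70 hosts -> /25 (126 usable): 192.168.54.0/25
40 hosts -> /26 (62 usable): 192.168.54.128/26
Allocation: 192.168.54.0/25 (70 hosts, 126 usable); 192.168.54.128/26 (40 hosts, 62 usable)


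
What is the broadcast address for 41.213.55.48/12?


Network: 41.208.0.0/12
Host bits = 20
Set all host bits to 1:
Broadcast: 41.223.255.255


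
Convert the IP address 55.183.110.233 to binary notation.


55 = 00110111
183 = 10110111
110 = 01101110
233 = 11101001
Binary: 00110111.10110111.01101110.11101001


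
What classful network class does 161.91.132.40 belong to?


First octet: 161
Binary: 10100001
10xxxxxx -> Class B (128-191)
Class B, default mask 255.255.0.0 (/16)


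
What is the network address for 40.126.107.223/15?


IP:   00101000.01111110.01101011.11011111
Mask: 11111111.11111110.00000000.00000000
AND operation:
Net:  00101000.01111110.00000000.00000000
Network: 40.126.0.0/15


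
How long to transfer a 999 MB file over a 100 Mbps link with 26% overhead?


Effective throughput = 100 * (1 - 26/100) = 74 Mbps
File size in Mb = 999 * 8 = 7992 Mb
Time = 7992 / 74
Time = 108 seconds


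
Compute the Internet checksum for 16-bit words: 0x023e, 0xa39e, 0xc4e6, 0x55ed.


Sum all words (with carry folding):
+ 0x023e = 0x023e
+ 0xa39e = 0xa5dc
+ 0xc4e6 = 0x6ac3
+ 0x55ed = 0xc0b0
One's complement: ~0xc0b0
Checksum = 0x3f4f


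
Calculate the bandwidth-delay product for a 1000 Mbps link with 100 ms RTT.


BDP = bandwidth * RTT
= 1000 Mbps * 100 ms
= 1000 * 1e6 * 100 / 1000 bits
= 100000000 bits
= 12500000 bytes
= 12207.0312 KB
BDP = 100000000 bits (12500000 bytes)


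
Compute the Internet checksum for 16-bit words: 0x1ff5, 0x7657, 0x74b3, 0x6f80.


Sum all words (with carry folding):
+ 0x1ff5 = 0x1ff5
+ 0x7657 = 0x964c
+ 0x74b3 = 0x0b00
+ 0x6f80 = 0x7a80
One's complement: ~0x7a80
Checksum = 0x857f


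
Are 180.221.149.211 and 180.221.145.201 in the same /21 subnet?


Mask: 255.255.248.0
180.221.149.211 AND mask = 180.221.144.0
180.221.145.201 AND mask = 180.221.144.0
Yes, same subnet (180.221.144.0)


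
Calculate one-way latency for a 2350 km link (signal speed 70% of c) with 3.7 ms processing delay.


Speed = 0.7 * 3e5 km/s = 210000 km/s
Propagation delay = 2350 / 210000 = 0.0112 s = 11.1905 ms
Processing delay = 3.7 ms
Total one-way latency = 14.8905 ms


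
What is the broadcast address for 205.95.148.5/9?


Network: 205.0.0.0/9
Host bits = 23
Set all host bits to 1:
Broadcast: 205.127.255.255


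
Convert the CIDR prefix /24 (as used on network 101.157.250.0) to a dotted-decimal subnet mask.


/24 means 24 network bits, 8 host bits
Binary: 11111111111111111111111100000000
Mask: 255.255.255.0


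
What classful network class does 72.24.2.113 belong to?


First octet: 72
Binary: 01001000
0xxxxxxx -> Class A (1-126)
Class A, default mask 255.0.0.0 (/8)


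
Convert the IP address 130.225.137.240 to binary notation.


130 = 10000010
225 = 11100001
137 = 10001001
240 = 11110000
Binary: 10000010.11100001.10001001.11110000


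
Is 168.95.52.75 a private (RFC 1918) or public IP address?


RFC 1918 private ranges:
  10.0.0.0/8 (10.0.0.0 - 10.255.255.255)
  172.16.0.0/12 (172.16.0.0 - 172.31.255.255)
  192.168.0.0/16 (192.168.0.0 - 192.168.255.255)
Public (not in any RFC 1918 range)


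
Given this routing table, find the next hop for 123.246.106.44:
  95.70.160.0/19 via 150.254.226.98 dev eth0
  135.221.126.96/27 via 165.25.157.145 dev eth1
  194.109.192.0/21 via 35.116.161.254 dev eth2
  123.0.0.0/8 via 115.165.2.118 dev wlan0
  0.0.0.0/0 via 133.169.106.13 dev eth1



Longest prefix match for 123.246.106.44:
  /19 95.70.160.0: no
  /27 135.221.126.96: no
  /21 194.109.192.0: no
  /8 123.0.0.0: MATCH
  /0 0.0.0.0: MATCH
Selected: next-hop 115.165.2.118 via wlan0 (matched /8)


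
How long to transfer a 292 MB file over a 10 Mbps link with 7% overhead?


Effective throughput = 10 * (1 - 7/100) = 9.3 Mbps
File size in Mb = 292 * 8 = 2336 Mb
Time = 2336 / 9.3
Time = 251.1828 seconds


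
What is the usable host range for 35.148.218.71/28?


Network: 35.148.218.64
Broadcast: 35.148.218.79
First usable = network + 1
Last usable = broadcast - 1
Range: 35.148.218.65 to 35.148.218.78


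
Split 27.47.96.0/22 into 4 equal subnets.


New prefix = 22 + 2 = 24
Each subnet has 256 addresses
  27.47.96.0/24
  27.47.97.0/24
  27.47.98.0/24
  27.47.99.0/24
Subnets: 27.47.96.0/24, 27.47.97.0/24, 27.47.98.0/24, 27.47.99.0/24


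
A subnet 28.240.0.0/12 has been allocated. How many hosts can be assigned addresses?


Host bits = 32 - 12 = 20
Total addresses = 2^20 = 1048576
Usable = total - 2 (network and broadcast)
Usable hosts: 1048574


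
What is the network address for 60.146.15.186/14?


IP:   00111100.10010010.00001111.10111010
Mask: 11111111.11111100.00000000.00000000
AND operation:
Net:  00111100.10010000.00000000.00000000
Network: 60.144.0.0/14


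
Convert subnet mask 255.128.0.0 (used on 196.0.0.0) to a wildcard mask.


Subnet mask: 255.128.0.0
Wildcard = 255.255.255.255 - subnet mask
255 - 255 = 0
255 - 128 = 127
255 - 0 = 255
255 - 0 = 255
Wildcard: 0.127.255.255


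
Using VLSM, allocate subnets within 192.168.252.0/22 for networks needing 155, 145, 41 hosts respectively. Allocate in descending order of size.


155 hosts -> /24 (254 usable): 192.168.252.0/24
145 hosts -> /24 (254 usable): 192.168.253.0/24
41 hosts -> /26 (62 usable): 192.168.254.0/26
Allocation: 192.168.252.0/24 (155 hosts, 254 usable); 192.168.253.0/24 (145 hosts, 254 usable); 192.168.254.0/26 (41 hosts, 62 usable)


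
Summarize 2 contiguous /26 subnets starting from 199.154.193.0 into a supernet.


Original prefix: /26
Number of subnets: 2 = 2^1
New prefix = 26 - 1 = 25
Supernet: 199.154.193.0/25


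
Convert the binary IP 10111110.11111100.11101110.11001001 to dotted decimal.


10111110 = 190
11111100 = 252
11101110 = 238
11001001 = 201
IP: 190.252.238.201


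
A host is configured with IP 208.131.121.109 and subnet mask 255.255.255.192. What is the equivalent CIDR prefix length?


Binary: 11111111.11111111.11111111.11000000
Count leading 1s
Prefix: /26


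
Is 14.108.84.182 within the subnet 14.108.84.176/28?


Subnet network: 14.108.84.176
Test IP AND mask: 14.108.84.176
Yes, 14.108.84.182 is in 14.108.84.176/28


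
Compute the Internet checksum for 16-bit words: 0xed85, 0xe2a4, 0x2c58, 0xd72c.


Sum all words (with carry folding):
+ 0xed85 = 0xed85
+ 0xe2a4 = 0xd02a
+ 0x2c58 = 0xfc82
+ 0xd72c = 0xd3af
One's complement: ~0xd3af
Checksum = 0x2c50


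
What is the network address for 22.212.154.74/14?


IP:   00010110.11010100.10011010.01001010
Mask: 11111111.11111100.00000000.00000000
AND operation:
Net:  00010110.11010100.00000000.00000000
Network: 22.212.0.0/14


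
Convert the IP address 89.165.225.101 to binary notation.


89 = 01011001
165 = 10100101
225 = 11100001
101 = 01100101
Binary: 01011001.10100101.11100001.01100101


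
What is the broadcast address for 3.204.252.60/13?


Network: 3.200.0.0/13
Host bits = 19
Set all host bits to 1:
Broadcast: 3.207.255.255


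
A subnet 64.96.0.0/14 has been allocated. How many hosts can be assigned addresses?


Host bits = 32 - 14 = 18
Total addresses = 2^18 = 262144
Usable = total - 2 (network and broadcast)
Usable hosts: 262142


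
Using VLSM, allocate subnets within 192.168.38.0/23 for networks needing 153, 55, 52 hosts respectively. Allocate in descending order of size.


153 hosts -> /24 (254 usable): 192.168.38.0/24
55 hosts -> /26 (62 usable): 192.168.39.0/26
52 hosts -> /26 (62 usable): 192.168.39.64/26
Allocation: 192.168.38.0/24 (153 hosts, 254 usable); 192.168.39.0/26 (55 hosts, 62 usable); 192.168.39.64/26 (52 hosts, 62 usable)


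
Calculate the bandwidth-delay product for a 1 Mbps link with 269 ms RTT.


BDP = bandwidth * RTT
= 1 Mbps * 269 ms
= 1 * 1e6 * 269 / 1000 bits
= 269000 bits
= 33625 bytes
= 32.8369 KB
BDP = 269000 bits (33625 bytes)


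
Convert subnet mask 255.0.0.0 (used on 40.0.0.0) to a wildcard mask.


Subnet mask: 255.0.0.0
Wildcard = 255.255.255.255 - subnet mask
255 - 255 = 0
255 - 0 = 255
255 - 0 = 255
255 - 0 = 255
Wildcard: 0.255.255.255


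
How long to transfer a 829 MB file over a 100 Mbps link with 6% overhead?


Effective throughput = 100 * (1 - 6/100) = 94 Mbps
File size in Mb = 829 * 8 = 6632 Mb
Time = 6632 / 94
Time = 70.5532 seconds


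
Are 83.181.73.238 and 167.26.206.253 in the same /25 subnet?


Mask: 255.255.255.128
83.181.73.238 AND mask = 83.181.73.128
167.26.206.253 AND mask = 167.26.206.128
No, different subnets (83.181.73.128 vs 167.26.206.128)


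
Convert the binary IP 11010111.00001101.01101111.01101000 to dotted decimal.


11010111 = 215
00001101 = 13
01101111 = 111
01101000 = 104
IP: 215.13.111.104


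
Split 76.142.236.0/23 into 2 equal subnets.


New prefix = 23 + 1 = 24
Each subnet has 256 addresses
  76.142.236.0/24
  76.142.237.0/24
Subnets: 76.142.236.0/24, 76.142.237.0/24


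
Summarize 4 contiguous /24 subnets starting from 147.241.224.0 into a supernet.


Original prefix: /24
Number of subnets: 4 = 2^2
New prefix = 24 - 2 = 22
Supernet: 147.241.224.0/22


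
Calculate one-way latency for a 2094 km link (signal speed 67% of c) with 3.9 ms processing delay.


Speed = 0.67 * 3e5 km/s = 201000 km/s
Propagation delay = 2094 / 201000 = 0.0104 s = 10.4179 ms
Processing delay = 3.9 ms
Total one-way latency = 14.3179 ms


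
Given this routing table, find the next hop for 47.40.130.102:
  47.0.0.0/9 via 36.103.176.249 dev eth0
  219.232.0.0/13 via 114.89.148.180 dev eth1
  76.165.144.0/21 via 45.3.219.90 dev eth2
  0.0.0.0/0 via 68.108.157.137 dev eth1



Longest prefix match for 47.40.130.102:
  /9 47.0.0.0: MATCH
  /13 219.232.0.0: no
  /21 76.165.144.0: no
  /0 0.0.0.0: MATCH
Selected: next-hop 36.103.176.249 via eth0 (matched /9)


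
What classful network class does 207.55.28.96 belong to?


First octet: 207
Binary: 11001111
110xxxxx -> Class C (192-223)
Class C, default mask 255.255.255.0 (/24)


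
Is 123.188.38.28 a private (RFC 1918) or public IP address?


RFC 1918 private ranges:
  10.0.0.0/8 (10.0.0.0 - 10.255.255.255)
  172.16.0.0/12 (172.16.0.0 - 172.31.255.255)
  192.168.0.0/16 (192.168.0.0 - 192.168.255.255)
Public (not in any RFC 1918 range)


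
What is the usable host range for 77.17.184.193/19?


Network: 77.17.160.0
Broadcast: 77.17.191.255
First usable = network + 1
Last usable = broadcast - 1
Range: 77.17.160.1 to 77.17.191.254


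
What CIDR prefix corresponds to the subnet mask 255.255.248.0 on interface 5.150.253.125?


Binary: 11111111.11111111.11111000.00000000
Count leading 1s
Prefix: /21


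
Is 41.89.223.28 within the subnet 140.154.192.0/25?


Subnet network: 140.154.192.0
Test IP AND mask: 41.89.223.0
No, 41.89.223.28 is not in 140.154.192.0/25


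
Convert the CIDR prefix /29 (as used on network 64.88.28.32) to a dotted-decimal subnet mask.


/29 means 29 network bits, 3 host bits
Binary: 11111111111111111111111111111000
Mask: 255.255.255.248


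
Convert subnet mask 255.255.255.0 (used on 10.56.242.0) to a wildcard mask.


Subnet mask: 255.255.255.0
Wildcard = 255.255.255.255 - subnet mask
255 - 255 = 0
255 - 255 = 0
255 - 255 = 0
255 - 0 = 255
Wildcard: 0.0.0.255


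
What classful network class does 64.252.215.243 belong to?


First octet: 64
Binary: 01000000
0xxxxxxx -> Class A (1-126)
Class A, default mask 255.0.0.0 (/8)


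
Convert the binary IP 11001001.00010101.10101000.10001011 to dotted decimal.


11001001 = 201
00010101 = 21
10101000 = 168
10001011 = 139
IP: 201.21.168.139


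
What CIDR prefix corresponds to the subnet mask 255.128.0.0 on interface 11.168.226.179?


Binary: 11111111.10000000.00000000.00000000
Count leading 1s
Prefix: /9
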